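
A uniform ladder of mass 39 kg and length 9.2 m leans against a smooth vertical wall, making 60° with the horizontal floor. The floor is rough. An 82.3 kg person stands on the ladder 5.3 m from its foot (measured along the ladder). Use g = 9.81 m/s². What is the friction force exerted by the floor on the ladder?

Torques about the foot: N_wall · 9.2 sin 60° = 39×9.81×4.6 cos 60° + 82.3×9.81×5.3 cos 60° → N_wall = 378.98 N.
ΣF_x = 0: f_floor = N_wall = 378.98 N.

f ≈ 379 N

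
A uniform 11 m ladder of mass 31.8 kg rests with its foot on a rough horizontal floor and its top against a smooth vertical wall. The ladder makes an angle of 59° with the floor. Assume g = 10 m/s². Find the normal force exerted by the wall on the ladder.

Torques about the foot: N_wall · 11 sin 59° = 31.8×10×5.5 cos 59° → N_wall = 95.537 N.

N_wall ≈ 95.5 N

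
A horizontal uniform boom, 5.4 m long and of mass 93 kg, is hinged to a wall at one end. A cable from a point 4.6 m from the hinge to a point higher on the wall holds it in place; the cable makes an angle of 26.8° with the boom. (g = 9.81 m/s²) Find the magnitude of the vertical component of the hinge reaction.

|H_y| ≈ 377 N

Take torques about the hinge: T sin 26.8° · 4.6 = 93×9.81×2.7 = 2463.3 N·m.
So T = 2463.3 / (0.4509 × 4.6) = 1187.7 N.
ΣF_y = 0: H_y = (93×9.81) − T sin 26.8° = 912.33 − 535.5 = 376.83 N.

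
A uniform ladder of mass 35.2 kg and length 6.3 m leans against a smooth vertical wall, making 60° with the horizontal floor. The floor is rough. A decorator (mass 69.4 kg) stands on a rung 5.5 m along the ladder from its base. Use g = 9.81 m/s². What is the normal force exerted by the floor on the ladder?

ΣF_y = 0: N_floor = 35.2×9.81 + 69.4×9.81 = 1026.1 N.

N_floor ≈ 1030 N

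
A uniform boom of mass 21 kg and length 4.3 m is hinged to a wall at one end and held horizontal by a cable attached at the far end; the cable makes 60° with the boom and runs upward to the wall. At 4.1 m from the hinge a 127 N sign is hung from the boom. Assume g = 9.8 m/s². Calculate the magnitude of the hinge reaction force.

Take torques about the hinge: T sin 60° · 4.3 = 21×9.8×2.15 + 127×4.1 = 963.17 N·m.
So T = 963.17 / (0.8660 × 4.3) = 258.64 N.
ΣF_x = 0: H_x = T cos 60° = 129.32 N.
ΣF_y = 0: H_y = (21×9.8 + 127) − T sin 60° = 332.8 − 223.99 = 108.81 N.
|H| = √(H_x² + H_y²) = √((129.32)² + (108.81)²) = 169.01 N.

|H| ≈ 169 N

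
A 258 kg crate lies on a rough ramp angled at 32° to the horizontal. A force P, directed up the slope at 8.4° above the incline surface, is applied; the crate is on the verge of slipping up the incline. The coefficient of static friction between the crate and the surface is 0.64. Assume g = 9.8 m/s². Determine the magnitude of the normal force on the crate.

On the verge of sliding up the incline, friction equals μN and acts down the slope.
Perpendicular: N + P sin 8.4° = W cos 32° = 2144 N.
Along incline: P cos 8.4° = W sin 32° + μN  with W sin 32° = 1340 N.
Solving the pair for P and N: P = 2505 N, N = 1778 N (and f = μN = 1138 N).

N ≈ 1780 N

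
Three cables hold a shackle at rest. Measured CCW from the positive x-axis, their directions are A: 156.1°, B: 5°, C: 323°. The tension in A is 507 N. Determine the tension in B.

T_B ≈ 172 N

Resolve: ΣF_x = 507 cos 156.1° + T_B cos 5° + T_C cos 323° = 0.
        ΣF_y = 507 sin 156.1° + T_B sin 5° + T_C sin 323° = 0.
The known terms sum to (-463.5, 205.4) N, so 0.9962 T_B + 0.7986 T_C = 463.5 and 0.0872 T_B − 0.6018 T_C = -205.4.
Solving simultaneously: T_B = 171.7 N, T_C = 366.2 N.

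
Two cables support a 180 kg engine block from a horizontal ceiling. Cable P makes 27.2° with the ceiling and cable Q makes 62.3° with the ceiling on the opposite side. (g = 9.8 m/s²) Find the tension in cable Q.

T_Q ≈ 1570 N

Weight W = 180 × 9.8 = 1764 N acts straight down.
Horizontal: T_P cos 27.2° = T_Q cos 62.3°  →  T_P = 0.5226 T_Q.
Vertical: T_P sin 27.2° + T_Q sin 62.3° = 1764.
Substituting the horizontal relation into the vertical equation gives 1.124 T_Q = 1764, so T_Q = 1569 N.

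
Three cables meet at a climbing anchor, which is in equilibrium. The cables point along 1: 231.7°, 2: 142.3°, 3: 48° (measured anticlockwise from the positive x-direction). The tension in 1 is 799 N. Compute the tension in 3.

Resolve: ΣF_x = 799 cos 231.7° + T_2 cos 142.3° + T_3 cos 48° = 0.
        ΣF_y = 799 sin 231.7° + T_2 sin 142.3° + T_3 sin 48° = 0.
The known terms sum to (-495.2, -627) N, so -0.7912 T_2 + 0.6691 T_3 = 495.2 and 0.6115 T_2 + 0.7431 T_3 = 627.
Solving simultaneously: T_2 = 51.71 N, T_3 = 801.2 N.

T_3 ≈ 801 N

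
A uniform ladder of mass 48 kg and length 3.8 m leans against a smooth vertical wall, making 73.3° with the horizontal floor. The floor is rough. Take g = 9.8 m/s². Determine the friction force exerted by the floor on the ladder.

f ≈ 70.6 N

Torques about the foot: N_wall · 3.8 sin 73.3° = 48×9.8×1.9 cos 73.3° → N_wall = 70.563 N.
ΣF_x = 0: f_floor = N_wall = 70.563 N.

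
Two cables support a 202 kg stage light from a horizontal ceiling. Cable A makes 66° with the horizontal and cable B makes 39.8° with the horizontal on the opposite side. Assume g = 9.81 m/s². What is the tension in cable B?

Weight W = 202 × 9.81 = 1982 N acts straight down.
Horizontal: T_A cos 66° = T_B cos 39.8°  →  T_A = 1.889 T_B.
Vertical: T_A sin 66° + T_B sin 39.8° = 1982.
Substituting the horizontal relation into the vertical equation gives 2.366 T_B = 1982, so T_B = 837.6 N.

T_B ≈ 838 N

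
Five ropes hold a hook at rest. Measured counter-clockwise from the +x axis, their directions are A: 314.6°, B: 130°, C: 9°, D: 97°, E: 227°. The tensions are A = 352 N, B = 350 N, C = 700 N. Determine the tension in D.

T_D ≈ 568 N

Resolve: ΣF_x = 352 cos 314.6° + 350 cos 130° + 700 cos 9° + T_D cos 97° + T_E cos 227° = 0.
        ΣF_y = 352 sin 314.6° + 350 sin 130° + 700 sin 9° + T_D sin 97° + T_E sin 227° = 0.
The known terms sum to (713.6, 127) N, so -0.1219 T_D − 0.6820 T_E = -713.6 and 0.9925 T_D − 0.7314 T_E = -127.
Solving simultaneously: T_D = 568.2 N, T_E = 944.8 N.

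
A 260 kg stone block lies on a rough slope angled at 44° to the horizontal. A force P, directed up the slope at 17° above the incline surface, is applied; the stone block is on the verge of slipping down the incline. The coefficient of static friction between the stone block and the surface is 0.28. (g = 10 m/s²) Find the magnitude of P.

On the verge of sliding down the incline, friction equals μN and acts up the slope.
Perpendicular: N + P sin 17° = W cos 44° = 1870 N.
Along incline: P cos 17° + μN = W sin 44° with W sin 44° = 1806 N.
Solving the pair for P and N: P = 1467 N, N = 1441 N (and f = μN = 403.6 N).

P ≈ 1470 N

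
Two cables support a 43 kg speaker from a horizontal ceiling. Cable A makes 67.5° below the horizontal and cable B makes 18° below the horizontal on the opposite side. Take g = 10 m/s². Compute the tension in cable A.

Weight W = 43 × 10 = 430 N acts straight down.
Horizontal: T_A cos 67.5° = T_B cos 18°  →  T_B = 0.4024 T_A.
Vertical: T_A sin 67.5° + T_B sin 18° = 430.
Substituting the horizontal relation into the vertical equation gives 1.048 T_A = 430, so T_A = 410.2 N.

T_A ≈ 410 N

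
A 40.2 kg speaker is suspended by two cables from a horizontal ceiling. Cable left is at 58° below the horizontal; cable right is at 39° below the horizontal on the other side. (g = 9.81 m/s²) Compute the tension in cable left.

Weight W = 40.2 × 9.81 = 394.4 N acts straight down.
Horizontal: T_left cos 58° = T_right cos 39°  →  T_right = 0.6819 T_left.
Vertical: T_left sin 58° + T_right sin 39° = 394.4.
Substituting the horizontal relation into the vertical equation gives 1.277 T_left = 394.4, so T_left = 308.8 N.

T_left ≈ 309 N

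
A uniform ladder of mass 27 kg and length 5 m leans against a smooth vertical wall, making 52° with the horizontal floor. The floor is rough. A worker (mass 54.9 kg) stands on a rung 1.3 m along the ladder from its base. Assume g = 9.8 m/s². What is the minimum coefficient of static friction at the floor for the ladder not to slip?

μ_min ≈ 0.265

ΣF_y = 0: N_floor = 27×9.8 + 54.9×9.8 = 802.62 N.
Torques about the foot: N_wall · 5 sin 52° = 27×9.8×2.5 cos 52° + 54.9×9.8×1.3 cos 52° → N_wall = 212.65 N.
ΣF_x = 0: f_floor = N_wall = 212.65 N.
μ_min = f_floor / N_floor = 212.65 / 802.62 = 0.265.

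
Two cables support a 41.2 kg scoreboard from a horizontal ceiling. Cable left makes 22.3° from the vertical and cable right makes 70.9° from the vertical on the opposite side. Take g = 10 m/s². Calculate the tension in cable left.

T_left ≈ 390 N

Angles from the horizontal: cable left is 90° − 22.3° = 67.7°, cable right is 90° − 70.9° = 19.1°.
Weight W = 41.2 × 10 = 412 N acts straight down.
Horizontal: T_left cos 67.7° = T_right cos 19.1°  →  T_right = 0.4016 T_left.
Vertical: T_left sin 67.7° + T_right sin 19.1° = 412.
Substituting the horizontal relation into the vertical equation gives 1.057 T_left = 412, so T_left = 389.9 N.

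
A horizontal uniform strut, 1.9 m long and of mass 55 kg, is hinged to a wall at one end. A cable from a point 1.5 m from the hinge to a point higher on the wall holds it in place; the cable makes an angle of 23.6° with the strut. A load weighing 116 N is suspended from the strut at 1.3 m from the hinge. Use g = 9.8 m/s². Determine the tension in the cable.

Take torques about the hinge: T sin 23.6° · 1.5 = 55×9.8×0.95 + 116×1.3 = 662.85 N·m.
So T = 662.85 / (0.4003 × 1.5) = 1103.8 N.

T ≈ 1100 N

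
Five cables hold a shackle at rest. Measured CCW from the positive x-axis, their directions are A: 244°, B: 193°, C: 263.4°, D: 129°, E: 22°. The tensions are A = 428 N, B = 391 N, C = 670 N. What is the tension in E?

Resolve: ΣF_x = 428 cos 244° + 391 cos 193° + 670 cos 263.4° + T_D cos 129° + T_E cos 22° = 0.
        ΣF_y = 428 sin 244° + 391 sin 193° + 670 sin 263.4° + T_D sin 129° + T_E sin 22° = 0.
The known terms sum to (-645.6, -1138) N, so -0.6293 T_D + 0.9272 T_E = 645.6 and 0.7771 T_D + 0.3746 T_E = 1138.
Solving simultaneously: T_D = 850.6 N, T_E = 1274 N.

T_E ≈ 1270 N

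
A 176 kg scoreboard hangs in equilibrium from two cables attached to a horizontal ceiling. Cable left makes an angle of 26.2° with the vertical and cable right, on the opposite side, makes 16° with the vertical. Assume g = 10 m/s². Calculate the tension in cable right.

T_right ≈ 1160 N

Angles from the horizontal: cable left is 90° − 26.2° = 63.8°, cable right is 90° − 16° = 74°.
Weight W = 176 × 10 = 1760 N acts straight down.
Horizontal: T_left cos 63.8° = T_right cos 74°  →  T_left = 0.6243 T_right.
Vertical: T_left sin 63.8° + T_right sin 74° = 1760.
Substituting the horizontal relation into the vertical equation gives 1.521 T_right = 1760, so T_right = 1157 N.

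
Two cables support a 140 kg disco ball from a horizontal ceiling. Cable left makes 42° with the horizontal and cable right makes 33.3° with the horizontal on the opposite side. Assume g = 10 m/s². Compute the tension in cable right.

T_right ≈ 1080 N

Weight W = 140 × 10 = 1400 N acts straight down.
Horizontal: T_left cos 42° = T_right cos 33.3°  →  T_left = 1.125 T_right.
Vertical: T_left sin 42° + T_right sin 33.3° = 1400.
Substituting the horizontal relation into the vertical equation gives 1.302 T_right = 1400, so T_right = 1076 N.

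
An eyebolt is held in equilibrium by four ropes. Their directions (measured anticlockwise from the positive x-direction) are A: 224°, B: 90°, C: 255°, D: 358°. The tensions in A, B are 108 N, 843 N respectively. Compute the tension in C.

Resolve: ΣF_x = 108 cos 224° + 843 cos 90° + T_C cos 255° + T_D cos 358° = 0.
        ΣF_y = 108 sin 224° + 843 sin 90° + T_C sin 255° + T_D sin 358° = 0.
The known terms sum to (-77.69, 768) N, so -0.2588 T_C + 0.9994 T_D = 77.69 and -0.9659 T_C − 0.0349 T_D = -768.
Solving simultaneously: T_C = 784.9 N, T_D = 281 N.

T_C ≈ 785 N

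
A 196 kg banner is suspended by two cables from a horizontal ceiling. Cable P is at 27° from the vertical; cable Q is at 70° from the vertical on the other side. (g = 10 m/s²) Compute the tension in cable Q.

T_Q ≈ 897 N

Angles from the horizontal: cable P is 90° − 27° = 63°, cable Q is 90° − 70° = 20°.
Weight W = 196 × 10 = 1960 N acts straight down.
Horizontal: T_P cos 63° = T_Q cos 20°  →  T_P = 2.07 T_Q.
Vertical: T_P sin 63° + T_Q sin 20° = 1960.
Substituting the horizontal relation into the vertical equation gives 2.186 T_Q = 1960, so T_Q = 896.5 N.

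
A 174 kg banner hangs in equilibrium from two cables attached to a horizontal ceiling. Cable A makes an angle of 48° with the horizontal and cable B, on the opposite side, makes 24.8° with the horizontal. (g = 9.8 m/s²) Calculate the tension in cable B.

T_B ≈ 1190 N

Weight W = 174 × 9.8 = 1705 N acts straight down.
Horizontal: T_A cos 48° = T_B cos 24.8°  →  T_A = 1.357 T_B.
Vertical: T_A sin 48° + T_B sin 24.8° = 1705.
Substituting the horizontal relation into the vertical equation gives 1.428 T_B = 1705, so T_B = 1194 N.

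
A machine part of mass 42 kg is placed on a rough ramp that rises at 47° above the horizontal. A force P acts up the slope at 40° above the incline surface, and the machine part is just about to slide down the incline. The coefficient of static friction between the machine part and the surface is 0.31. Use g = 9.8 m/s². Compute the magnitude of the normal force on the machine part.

N ≈ 38 N

On the verge of sliding down the incline, friction equals μN and acts up the slope.
Perpendicular: N + P sin 40° = W cos 47° = 280.7 N.
Along incline: P cos 40° + μN = W sin 47° with W sin 47° = 301 N.
Solving the pair for P and N: P = 377.6 N, N = 38.01 N (and f = μN = 11.78 N).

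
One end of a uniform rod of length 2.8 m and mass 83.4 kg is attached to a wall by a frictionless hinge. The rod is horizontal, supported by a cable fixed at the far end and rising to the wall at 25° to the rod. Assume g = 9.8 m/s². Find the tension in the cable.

T ≈ 967 N

Take torques about the hinge: T sin 25° · 2.8 = 83.4×9.8×1.4 = 1144.2 N·m.
So T = 1144.2 / (0.4226 × 2.8) = 966.97 N.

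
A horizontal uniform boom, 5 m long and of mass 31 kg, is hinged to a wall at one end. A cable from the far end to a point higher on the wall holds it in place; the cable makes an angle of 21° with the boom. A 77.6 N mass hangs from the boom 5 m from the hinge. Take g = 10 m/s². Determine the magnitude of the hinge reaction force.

Take torques about the hinge: T sin 21° · 5 = 31×10×2.5 + 77.6×5 = 1163 N·m.
So T = 1163 / (0.3584 × 5) = 649.05 N.
ΣF_x = 0: H_x = T cos 21° = 605.94 N.
ΣF_y = 0: H_y = (31×10 + 77.6) − T sin 21° = 387.6 − 232.6 = 155 N.
|H| = √(H_x² + H_y²) = √((605.94)² + (155)²) = 625.45 N.

|H| ≈ 625 N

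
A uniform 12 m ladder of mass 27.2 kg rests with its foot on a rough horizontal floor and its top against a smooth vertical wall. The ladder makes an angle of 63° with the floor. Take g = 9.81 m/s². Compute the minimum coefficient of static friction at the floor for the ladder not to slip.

ΣF_y = 0: N_floor = 27.2×9.81 = 266.83 N.
Torques about the foot: N_wall · 12 sin 63° = 27.2×9.81×6 cos 63° → N_wall = 67.979 N.
ΣF_x = 0: f_floor = N_wall = 67.979 N.
μ_min = f_floor / N_floor = 67.979 / 266.83 = 0.2548.

μ_min ≈ 0.255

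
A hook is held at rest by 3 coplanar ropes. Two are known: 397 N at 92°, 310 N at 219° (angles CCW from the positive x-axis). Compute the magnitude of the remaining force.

F ≈ 325 N

Sum the known components: ΣF_x = -254.8 N, ΣF_y = 201.7 N.
For equilibrium the remaining force must supply (−ΣF_x, −ΣF_y) = (254.8, -201.7) N.
Magnitude = √((254.8)² + (-201.7)²) = 324.9 N; direction = atan2(-201.7, 254.8) = 321.6°.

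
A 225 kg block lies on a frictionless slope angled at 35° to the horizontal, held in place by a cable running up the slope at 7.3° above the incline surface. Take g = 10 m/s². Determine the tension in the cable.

T ≈ 1300 N

Take axes along and perpendicular to the incline. Weight components: W sin 35° = 1291 N down-slope, W cos 35° = 1843 N into the surface.
Along incline: T cos 7.3° = W sin 35° → T = 1301 N.
Perpendicular: N = W cos 35° − T sin 7.3° = 1678 N.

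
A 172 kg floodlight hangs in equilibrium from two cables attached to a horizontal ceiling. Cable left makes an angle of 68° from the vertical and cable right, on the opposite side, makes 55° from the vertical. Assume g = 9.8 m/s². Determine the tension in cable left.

Angles from the horizontal: cable left is 90° − 68° = 22°, cable right is 90° − 55° = 35°.
Weight W = 172 × 9.8 = 1686 N acts straight down.
Horizontal: T_left cos 22° = T_right cos 35°  →  T_right = 1.132 T_left.
Vertical: T_left sin 22° + T_right sin 35° = 1686.
Substituting the horizontal relation into the vertical equation gives 1.024 T_left = 1686, so T_left = 1646 N.

T_left ≈ 1650 N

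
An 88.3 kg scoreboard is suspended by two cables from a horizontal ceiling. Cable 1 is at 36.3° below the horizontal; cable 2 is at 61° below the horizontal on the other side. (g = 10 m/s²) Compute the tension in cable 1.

Weight W = 88.3 × 10 = 883 N acts straight down.
Horizontal: T_1 cos 36.3° = T_2 cos 61°  →  T_2 = 1.662 T_1.
Vertical: T_1 sin 36.3° + T_2 sin 61° = 883.
Substituting the horizontal relation into the vertical equation gives 2.046 T_1 = 883, so T_1 = 431.6 N.

T_1 ≈ 432 N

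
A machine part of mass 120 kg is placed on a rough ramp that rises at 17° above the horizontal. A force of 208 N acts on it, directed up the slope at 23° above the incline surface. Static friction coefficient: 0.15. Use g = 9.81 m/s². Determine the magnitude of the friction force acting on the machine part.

f ≈ 153 N

Axes along / perpendicular to the incline. W sin 17° = 344.2 N down-slope; W cos 17° = 1126 N into the surface.
Perpendicular: N = W cos 17° − P sin 23° = 1126 − 81.27 = 1044 N.
Along incline: P cos 23° + f = W sin 17° (friction acts up-slope) → f = 344.2 − 191.5 = 152.7 N.
|f| = 152.7 N ≤ μN = 156.7 N, so the machine part is indeed static.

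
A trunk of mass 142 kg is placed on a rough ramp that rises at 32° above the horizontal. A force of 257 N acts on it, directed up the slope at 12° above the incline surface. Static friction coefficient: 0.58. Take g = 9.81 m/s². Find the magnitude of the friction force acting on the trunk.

Axes along / perpendicular to the incline. W sin 32° = 738.2 N down-slope; W cos 32° = 1181 N into the surface.
Perpendicular: N = W cos 32° − P sin 12° = 1181 − 53.43 = 1128 N.
Along incline: P cos 12° + f = W sin 32° (friction acts up-slope) → f = 738.2 − 251.4 = 486.8 N.
|f| = 486.8 N ≤ μN = 654.2 N, so the trunk is indeed static.

f ≈ 487 N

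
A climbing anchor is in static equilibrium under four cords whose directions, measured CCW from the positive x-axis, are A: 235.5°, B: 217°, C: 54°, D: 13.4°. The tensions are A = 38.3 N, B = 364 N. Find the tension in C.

Resolve: ΣF_x = 38.3 cos 235.5° + 364 cos 217° + T_C cos 54° + T_D cos 13.4° = 0.
        ΣF_y = 38.3 sin 235.5° + 364 sin 217° + T_C sin 54° + T_D sin 13.4° = 0.
The known terms sum to (-312.4, -250.6) N, so 0.5878 T_C + 0.9728 T_D = 312.4 and 0.8090 T_C + 0.2317 T_D = 250.6.
Solving simultaneously: T_C = 263.4 N, T_D = 162 N.

T_C ≈ 263 N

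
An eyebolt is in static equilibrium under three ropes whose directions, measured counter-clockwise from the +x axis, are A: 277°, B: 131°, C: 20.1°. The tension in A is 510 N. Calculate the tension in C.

Resolve: ΣF_x = 510 cos 277° + T_B cos 131° + T_C cos 20.1° = 0.
        ΣF_y = 510 sin 277° + T_B sin 131° + T_C sin 20.1° = 0.
The known terms sum to (62.15, -506.2) N, so -0.6561 T_B + 0.9391 T_C = -62.15 and 0.7547 T_B + 0.3437 T_C = 506.2.
Solving simultaneously: T_B = 531.7 N, T_C = 305.3 N.

T_C ≈ 305 N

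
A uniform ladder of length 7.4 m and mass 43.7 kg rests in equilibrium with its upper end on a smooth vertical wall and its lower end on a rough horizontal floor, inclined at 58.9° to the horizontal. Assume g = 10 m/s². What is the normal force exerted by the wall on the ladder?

N_wall ≈ 132 N

Torques about the foot: N_wall · 7.4 sin 58.9° = 43.7×10×3.7 cos 58.9° → N_wall = 131.81 N.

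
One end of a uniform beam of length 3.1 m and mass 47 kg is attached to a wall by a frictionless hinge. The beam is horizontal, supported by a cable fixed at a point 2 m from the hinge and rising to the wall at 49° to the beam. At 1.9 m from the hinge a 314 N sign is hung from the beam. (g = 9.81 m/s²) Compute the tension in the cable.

T ≈ 869 N

Take torques about the hinge: T sin 49° · 2 = 47×9.81×1.55 + 314×1.9 = 1311.3 N·m.
So T = 1311.3 / (0.7547 × 2) = 868.72 N.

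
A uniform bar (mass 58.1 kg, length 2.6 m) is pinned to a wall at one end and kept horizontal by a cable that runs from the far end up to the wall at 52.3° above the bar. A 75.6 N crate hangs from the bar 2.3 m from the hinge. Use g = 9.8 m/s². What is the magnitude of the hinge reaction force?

|H| ≈ 400 N

Take torques about the hinge: T sin 52.3° · 2.6 = 58.1×9.8×1.3 + 75.6×2.3 = 914.07 N·m.
So T = 914.07 / (0.7912 × 2.6) = 444.33 N.
ΣF_x = 0: H_x = T cos 52.3° = 271.72 N.
ΣF_y = 0: H_y = (58.1×9.8 + 75.6) − T sin 52.3° = 644.98 − 351.57 = 293.41 N.
|H| = √(H_x² + H_y²) = √((271.72)² + (293.41)²) = 399.9 N.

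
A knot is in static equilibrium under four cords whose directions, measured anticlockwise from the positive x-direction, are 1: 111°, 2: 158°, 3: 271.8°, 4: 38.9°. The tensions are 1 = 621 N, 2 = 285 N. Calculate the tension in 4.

T_4 ≈ 583 N

Resolve: ΣF_x = 621 cos 111° + 285 cos 158° + T_3 cos 271.8° + T_4 cos 38.9° = 0.
        ΣF_y = 621 sin 111° + 285 sin 158° + T_3 sin 271.8° + T_4 sin 38.9° = 0.
The known terms sum to (-486.8, 686.5) N, so 0.0314 T_3 + 0.7782 T_4 = 486.8 and -0.9995 T_3 + 0.6280 T_4 = -686.5.
Solving simultaneously: T_3 = 1053 N, T_4 = 583 N.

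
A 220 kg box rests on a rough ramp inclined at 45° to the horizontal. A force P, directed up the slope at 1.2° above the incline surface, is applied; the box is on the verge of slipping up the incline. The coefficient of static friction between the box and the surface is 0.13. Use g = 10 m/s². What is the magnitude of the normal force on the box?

N ≈ 1520 N

On the verge of sliding up the incline, friction equals μN and acts down the slope.
Perpendicular: N + P sin 1.2° = W cos 45° = 1556 N.
Along incline: P cos 1.2° = W sin 45° + μN  with W sin 45° = 1556 N.
Solving the pair for P and N: P = 1753 N, N = 1519 N (and f = μN = 197.5 N).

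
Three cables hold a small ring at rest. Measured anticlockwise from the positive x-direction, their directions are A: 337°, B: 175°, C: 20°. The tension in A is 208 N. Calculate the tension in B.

Resolve: ΣF_x = 208 cos 337° + T_B cos 175° + T_C cos 20° = 0.
        ΣF_y = 208 sin 337° + T_B sin 175° + T_C sin 20° = 0.
The known terms sum to (191.5, -81.27) N, so -0.9962 T_B + 0.9397 T_C = -191.5 and 0.0872 T_B + 0.3420 T_C = 81.27.
Solving simultaneously: T_B = 335.7 N, T_C = 152.1 N.

T_B ≈ 336 N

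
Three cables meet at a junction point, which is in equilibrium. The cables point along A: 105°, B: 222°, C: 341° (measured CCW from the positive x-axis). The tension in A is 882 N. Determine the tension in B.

T_B ≈ 836 N

Resolve: ΣF_x = 882 cos 105° + T_B cos 222° + T_C cos 341° = 0.
        ΣF_y = 882 sin 105° + T_B sin 222° + T_C sin 341° = 0.
The known terms sum to (-228.3, 851.9) N, so -0.7431 T_B + 0.9455 T_C = 228.3 and -0.6691 T_B − 0.3256 T_C = -851.9.
Solving simultaneously: T_B = 836 N, T_C = 898.5 N.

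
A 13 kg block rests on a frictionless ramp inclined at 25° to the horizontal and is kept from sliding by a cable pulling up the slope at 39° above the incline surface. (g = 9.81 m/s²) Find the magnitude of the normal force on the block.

Take axes along and perpendicular to the incline. Weight components: W sin 25° = 53.9 N down-slope, W cos 25° = 115.6 N into the surface.
Along incline: T cos 39° = W sin 25° → T = 69.35 N.
Perpendicular: N = W cos 25° − T sin 39° = 71.94 N.

N ≈ 71.9 N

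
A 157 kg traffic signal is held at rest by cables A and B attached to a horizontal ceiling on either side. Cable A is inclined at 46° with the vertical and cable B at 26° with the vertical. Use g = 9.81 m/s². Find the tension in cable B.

Angles from the horizontal: cable A is 90° − 46° = 44°, cable B is 90° − 26° = 64°.
Weight W = 157 × 9.81 = 1540 N acts straight down.
Horizontal: T_A cos 44° = T_B cos 64°  →  T_A = 0.6094 T_B.
Vertical: T_A sin 44° + T_B sin 64° = 1540.
Substituting the horizontal relation into the vertical equation gives 1.322 T_B = 1540, so T_B = 1165 N.

T_B ≈ 1160 N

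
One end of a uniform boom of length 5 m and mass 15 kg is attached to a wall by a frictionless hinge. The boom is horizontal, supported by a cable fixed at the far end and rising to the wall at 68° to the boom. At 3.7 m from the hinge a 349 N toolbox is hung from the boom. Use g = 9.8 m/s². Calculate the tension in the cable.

T ≈ 358 N

Take torques about the hinge: T sin 68° · 5 = 15×9.8×2.5 + 349×3.7 = 1658.8 N·m.
So T = 1658.8 / (0.9272 × 5) = 357.81 N.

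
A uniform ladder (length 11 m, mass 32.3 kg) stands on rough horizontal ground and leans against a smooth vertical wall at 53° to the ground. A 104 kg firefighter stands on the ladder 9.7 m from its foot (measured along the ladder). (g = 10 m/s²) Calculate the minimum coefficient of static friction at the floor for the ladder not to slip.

ΣF_y = 0: N_floor = 32.3×10 + 104×10 = 1363 N.
Torques about the foot: N_wall · 11 sin 53° = 32.3×10×5.5 cos 53° + 104×10×9.7 cos 53° → N_wall = 812.78 N.
ΣF_x = 0: f_floor = N_wall = 812.78 N.
μ_min = f_floor / N_floor = 812.78 / 1363 = 0.5963.

μ_min ≈ 0.596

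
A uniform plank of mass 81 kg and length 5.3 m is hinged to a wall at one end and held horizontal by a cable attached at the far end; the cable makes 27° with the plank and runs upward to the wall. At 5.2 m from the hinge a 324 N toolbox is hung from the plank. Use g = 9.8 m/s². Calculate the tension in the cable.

Take torques about the hinge: T sin 27° · 5.3 = 81×9.8×2.65 + 324×5.2 = 3788.4 N·m.
So T = 3788.4 / (0.4540 × 5.3) = 1574.5 N.

T ≈ 1570 N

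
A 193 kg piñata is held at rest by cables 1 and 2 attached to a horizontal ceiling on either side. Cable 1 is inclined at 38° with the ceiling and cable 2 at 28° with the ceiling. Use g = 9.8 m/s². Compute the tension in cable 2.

T_2 ≈ 1630 N

Weight W = 193 × 9.8 = 1891 N acts straight down.
Horizontal: T_1 cos 38° = T_2 cos 28°  →  T_1 = 1.12 T_2.
Vertical: T_1 sin 38° + T_2 sin 28° = 1891.
Substituting the horizontal relation into the vertical equation gives 1.159 T_2 = 1891, so T_2 = 1631 N.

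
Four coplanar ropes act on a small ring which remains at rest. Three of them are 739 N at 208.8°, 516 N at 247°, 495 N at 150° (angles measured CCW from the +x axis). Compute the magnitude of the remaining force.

Sum the known components: ΣF_x = -1278 N, ΣF_y = -583.5 N.
For equilibrium the remaining force must supply (−ΣF_x, −ΣF_y) = (1278, 583.5) N.
Magnitude = √((1278)² + (583.5)²) = 1405 N; direction = atan2(583.5, 1278) = 24.5°.

F ≈ 1400 N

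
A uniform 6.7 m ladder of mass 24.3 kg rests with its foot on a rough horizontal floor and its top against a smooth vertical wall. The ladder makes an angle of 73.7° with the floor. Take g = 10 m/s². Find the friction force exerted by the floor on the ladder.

Torques about the foot: N_wall · 6.7 sin 73.7° = 24.3×10×3.35 cos 73.7° → N_wall = 35.529 N.
ΣF_x = 0: f_floor = N_wall = 35.529 N.

f ≈ 35.5 N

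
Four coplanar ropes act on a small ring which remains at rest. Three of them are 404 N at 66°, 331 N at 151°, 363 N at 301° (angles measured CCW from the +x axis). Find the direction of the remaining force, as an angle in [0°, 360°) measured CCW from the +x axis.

θ ≈ 254°

Sum the known components: ΣF_x = 61.78 N, ΣF_y = 218.4 N.
For equilibrium the remaining force must supply (−ΣF_x, −ΣF_y) = (-61.78, -218.4) N.
Magnitude = √((-61.78)² + (-218.4)²) = 227 N; direction = atan2(-218.4, -61.78) = 254.2°.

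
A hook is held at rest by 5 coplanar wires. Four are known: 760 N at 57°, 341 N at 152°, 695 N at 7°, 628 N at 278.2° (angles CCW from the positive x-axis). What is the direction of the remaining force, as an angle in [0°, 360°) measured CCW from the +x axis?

θ ≈ 196°

Sum the known components: ΣF_x = 892.2 N, ΣF_y = 260.6 N.
For equilibrium the remaining force must supply (−ΣF_x, −ΣF_y) = (-892.2, -260.6) N.
Magnitude = √((-892.2)² + (-260.6)²) = 929.5 N; direction = atan2(-260.6, -892.2) = 196.3°.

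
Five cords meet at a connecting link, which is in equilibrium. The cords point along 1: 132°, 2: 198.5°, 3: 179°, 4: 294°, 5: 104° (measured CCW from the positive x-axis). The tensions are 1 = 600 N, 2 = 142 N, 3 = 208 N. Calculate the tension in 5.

Resolve: ΣF_x = 600 cos 132° + 142 cos 198.5° + 208 cos 179° + T_4 cos 294° + T_5 cos 104° = 0.
        ΣF_y = 600 sin 132° + 142 sin 198.5° + 208 sin 179° + T_4 sin 294° + T_5 sin 104° = 0.
The known terms sum to (-744.1, 404.5) N, so 0.4067 T_4 − 0.2419 T_5 = 744.1 and -0.9135 T_4 + 0.9703 T_5 = -404.5.
Solving simultaneously: T_4 = 3594 N, T_5 = 2967 N.

T_5 ≈ 2970 N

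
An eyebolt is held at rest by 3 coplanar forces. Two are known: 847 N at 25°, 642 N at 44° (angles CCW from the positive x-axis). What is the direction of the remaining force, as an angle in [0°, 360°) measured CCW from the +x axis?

Sum the known components: ΣF_x = 1229 N, ΣF_y = 803.9 N.
For equilibrium the remaining force must supply (−ΣF_x, −ΣF_y) = (-1229, -803.9) N.
Magnitude = √((-1229)² + (-803.9)²) = 1469 N; direction = atan2(-803.9, -1229) = 213.2°.

θ ≈ 213°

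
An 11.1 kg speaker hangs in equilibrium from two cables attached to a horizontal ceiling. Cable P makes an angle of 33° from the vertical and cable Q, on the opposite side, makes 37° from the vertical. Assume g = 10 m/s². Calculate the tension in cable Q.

T_Q ≈ 64.3 N

Angles from the horizontal: cable P is 90° − 33° = 57°, cable Q is 90° − 37° = 53°.
Weight W = 11.1 × 10 = 111 N acts straight down.
Horizontal: T_P cos 57° = T_Q cos 53°  →  T_P = 1.105 T_Q.
Vertical: T_P sin 57° + T_Q sin 53° = 111.
Substituting the horizontal relation into the vertical equation gives 1.725 T_Q = 111, so T_Q = 64.33 N.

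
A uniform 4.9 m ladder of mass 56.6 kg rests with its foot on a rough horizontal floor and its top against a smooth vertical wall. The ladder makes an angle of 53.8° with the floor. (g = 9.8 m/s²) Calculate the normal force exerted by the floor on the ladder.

N_floor ≈ 555 N

ΣF_y = 0: N_floor = 56.6×9.8 = 554.68 N.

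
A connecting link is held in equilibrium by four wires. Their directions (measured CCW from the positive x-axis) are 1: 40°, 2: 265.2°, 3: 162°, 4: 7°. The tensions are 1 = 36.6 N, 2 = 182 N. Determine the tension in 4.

Resolve: ΣF_x = 36.6 cos 40° + 182 cos 265.2° + T_3 cos 162° + T_4 cos 7° = 0.
        ΣF_y = 36.6 sin 40° + 182 sin 265.2° + T_3 sin 162° + T_4 sin 7° = 0.
The known terms sum to (12.81, -157.8) N, so -0.9511 T_3 + 0.9925 T_4 = -12.81 and 0.3090 T_3 + 0.1219 T_4 = 157.8.
Solving simultaneously: T_3 = 374.4 N, T_4 = 345.8 N.

T_4 ≈ 346 N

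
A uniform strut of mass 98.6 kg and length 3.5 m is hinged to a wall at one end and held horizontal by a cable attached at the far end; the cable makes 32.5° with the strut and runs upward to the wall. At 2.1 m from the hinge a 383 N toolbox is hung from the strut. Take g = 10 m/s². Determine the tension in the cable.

Take torques about the hinge: T sin 32.5° · 3.5 = 98.6×10×1.75 + 383×2.1 = 2529.8 N·m.
So T = 2529.8 / (0.5373 × 3.5) = 1345.2 N.

T ≈ 1350 N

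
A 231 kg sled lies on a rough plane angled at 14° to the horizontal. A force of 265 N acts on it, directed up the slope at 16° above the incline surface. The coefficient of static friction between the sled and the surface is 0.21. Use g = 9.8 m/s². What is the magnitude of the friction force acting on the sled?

Axes along / perpendicular to the incline. W sin 14° = 547.7 N down-slope; W cos 14° = 2197 N into the surface.
Perpendicular: N = W cos 14° − P sin 16° = 2197 − 73.04 = 2124 N.
Along incline: P cos 16° + f = W sin 14° (friction acts up-slope) → f = 547.7 − 254.7 = 292.9 N.
|f| = 292.9 N ≤ μN = 445.9 N, so the sled is indeed static.

f ≈ 293 N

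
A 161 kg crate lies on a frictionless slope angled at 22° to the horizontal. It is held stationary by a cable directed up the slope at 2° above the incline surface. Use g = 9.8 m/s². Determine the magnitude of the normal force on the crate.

Take axes along and perpendicular to the incline. Weight components: W sin 22° = 591.1 N down-slope, W cos 22° = 1463 N into the surface.
Along incline: T cos 2° = W sin 22° → T = 591.4 N.
Perpendicular: N = W cos 22° − T sin 2° = 1442 N.

N ≈ 1440 N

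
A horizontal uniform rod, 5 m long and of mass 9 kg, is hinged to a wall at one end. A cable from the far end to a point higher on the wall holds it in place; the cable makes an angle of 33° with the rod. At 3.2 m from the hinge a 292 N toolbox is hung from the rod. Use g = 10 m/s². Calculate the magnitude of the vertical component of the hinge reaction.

|H_y| ≈ 150 N

Take torques about the hinge: T sin 33° · 5 = 9×10×2.5 + 292×3.2 = 1159.4 N·m.
So T = 1159.4 / (0.5446 × 5) = 425.75 N.
ΣF_y = 0: H_y = (9×10 + 292) − T sin 33° = 382 − 231.88 = 150.12 N.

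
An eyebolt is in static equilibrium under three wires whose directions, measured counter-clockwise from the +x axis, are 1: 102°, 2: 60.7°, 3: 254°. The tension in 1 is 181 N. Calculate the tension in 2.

T_2 ≈ 369 N

Resolve: ΣF_x = 181 cos 102° + T_2 cos 60.7° + T_3 cos 254° = 0.
        ΣF_y = 181 sin 102° + T_2 sin 60.7° + T_3 sin 254° = 0.
The known terms sum to (-37.63, 177) N, so 0.4894 T_2 − 0.2756 T_3 = 37.63 and 0.8721 T_2 − 0.9613 T_3 = -177.
Solving simultaneously: T_2 = 369.4 N, T_3 = 519.3 N.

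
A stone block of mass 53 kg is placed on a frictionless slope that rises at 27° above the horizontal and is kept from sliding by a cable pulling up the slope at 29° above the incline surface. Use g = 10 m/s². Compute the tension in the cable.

T ≈ 275 N

Take axes along and perpendicular to the incline. Weight components: W sin 27° = 240.6 N down-slope, W cos 27° = 472.2 N into the surface.
Along incline: T cos 29° = W sin 27° → T = 275.1 N.
Perpendicular: N = W cos 27° − T sin 29° = 338.9 N.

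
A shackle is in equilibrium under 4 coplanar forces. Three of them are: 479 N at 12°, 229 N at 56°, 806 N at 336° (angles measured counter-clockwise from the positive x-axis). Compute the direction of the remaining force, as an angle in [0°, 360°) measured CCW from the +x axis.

Sum the known components: ΣF_x = 1333 N, ΣF_y = -38.39 N.
For equilibrium the remaining force must supply (−ΣF_x, −ΣF_y) = (-1333, 38.39) N.
Magnitude = √((-1333)² + (38.39)²) = 1333 N; direction = atan2(38.39, -1333) = 178.4°.

θ ≈ 178°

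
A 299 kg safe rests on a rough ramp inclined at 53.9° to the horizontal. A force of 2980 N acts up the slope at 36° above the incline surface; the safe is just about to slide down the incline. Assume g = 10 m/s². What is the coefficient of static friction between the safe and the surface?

On the verge of sliding down the incline, friction is at its maximum μN and acts up the slope.
Perpendicular to incline: N = W cos 53.9° − P sin 36° = 1762 − 1752 = 10.1 N.
Along incline: P cos 36° + μN = W sin 53.9° → μ = (W sin 53.9° − P cos 36°) / N = 0.4971.

μ ≈ 0.497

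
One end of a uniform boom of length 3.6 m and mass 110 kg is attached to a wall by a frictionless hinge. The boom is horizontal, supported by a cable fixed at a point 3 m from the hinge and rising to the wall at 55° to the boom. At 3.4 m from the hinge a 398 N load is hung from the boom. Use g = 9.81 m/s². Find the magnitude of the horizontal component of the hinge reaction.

Take torques about the hinge: T sin 55° · 3 = 110×9.81×1.8 + 398×3.4 = 3295.6 N·m.
So T = 3295.6 / (0.8192 × 3) = 1341.1 N.
ΣF_x = 0: H_x = T cos 55° = 769.2 N.

H_x ≈ 769 N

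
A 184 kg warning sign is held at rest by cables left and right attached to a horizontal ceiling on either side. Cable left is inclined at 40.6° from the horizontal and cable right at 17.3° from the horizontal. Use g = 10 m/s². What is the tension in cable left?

Weight W = 184 × 10 = 1840 N acts straight down.
Horizontal: T_left cos 40.6° = T_right cos 17.3°  →  T_right = 0.7952 T_left.
Vertical: T_left sin 40.6° + T_right sin 17.3° = 1840.
Substituting the horizontal relation into the vertical equation gives 0.8873 T_left = 1840, so T_left = 2074 N.

T_left ≈ 2070 N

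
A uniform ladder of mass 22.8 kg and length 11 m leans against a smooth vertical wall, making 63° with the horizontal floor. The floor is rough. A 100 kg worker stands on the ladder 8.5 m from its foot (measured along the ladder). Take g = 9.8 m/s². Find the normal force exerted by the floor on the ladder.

N_floor ≈ 1200 N

ΣF_y = 0: N_floor = 22.8×9.8 + 100×9.8 = 1203.4 N.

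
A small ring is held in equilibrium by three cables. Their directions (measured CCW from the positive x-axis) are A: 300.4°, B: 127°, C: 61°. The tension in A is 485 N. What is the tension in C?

T_C ≈ 61 N

Resolve: ΣF_x = 485 cos 300.4° + T_B cos 127° + T_C cos 61° = 0.
        ΣF_y = 485 sin 300.4° + T_B sin 127° + T_C sin 61° = 0.
The known terms sum to (245.4, -418.3) N, so -0.6018 T_B + 0.4848 T_C = -245.4 and 0.7986 T_B + 0.8746 T_C = 418.3.
Solving simultaneously: T_B = 457 N, T_C = 61.02 N.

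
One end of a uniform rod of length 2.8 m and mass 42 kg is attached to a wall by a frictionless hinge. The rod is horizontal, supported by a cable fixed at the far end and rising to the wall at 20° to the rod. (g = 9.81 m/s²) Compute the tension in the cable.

Take torques about the hinge: T sin 20° · 2.8 = 42×9.81×1.4 = 576.83 N·m.
So T = 576.83 / (0.3420 × 2.8) = 602.33 N.

T ≈ 602 N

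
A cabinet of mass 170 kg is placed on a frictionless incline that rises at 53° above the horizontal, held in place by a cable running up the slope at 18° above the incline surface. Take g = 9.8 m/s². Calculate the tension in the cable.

Take axes along and perpendicular to the incline. Weight components: W sin 53° = 1331 N down-slope, W cos 53° = 1003 N into the surface.
Along incline: T cos 18° = W sin 53° → T = 1399 N.
Perpendicular: N = W cos 53° − T sin 18° = 570.3 N.

T ≈ 1400 N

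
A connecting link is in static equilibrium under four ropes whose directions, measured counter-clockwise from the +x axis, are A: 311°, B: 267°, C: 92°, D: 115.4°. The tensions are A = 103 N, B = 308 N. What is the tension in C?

Resolve: ΣF_x = 103 cos 311° + 308 cos 267° + T_C cos 92° + T_D cos 115.4° = 0.
        ΣF_y = 103 sin 311° + 308 sin 267° + T_C sin 92° + T_D sin 115.4° = 0.
The known terms sum to (51.45, -385.3) N, so -0.0349 T_C − 0.4289 T_D = -51.45 and 0.9994 T_C + 0.9033 T_D = 385.3.
Solving simultaneously: T_C = 299.1 N, T_D = 95.62 N.

T_C ≈ 299 N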